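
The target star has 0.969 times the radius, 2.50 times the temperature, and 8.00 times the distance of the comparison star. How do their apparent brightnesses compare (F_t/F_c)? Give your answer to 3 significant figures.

0.573

L_t/L_c = (R_t/R_c)²(T_t/T_c)⁴ = (0.969)² × (2.50)⁴ = 36.68.
F_t/F_c = (L_t/L_c)/(d_t/d_c)² = 36.68 / (8.00)² = 0.5731.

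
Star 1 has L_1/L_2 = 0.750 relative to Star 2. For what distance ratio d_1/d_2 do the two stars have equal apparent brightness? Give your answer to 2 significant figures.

Equal flux requires L_1/d_1² = L_2/d_2², so d_1/d_2 = √(L_1/L_2)
= √(0.750) = 0.8660.

0.87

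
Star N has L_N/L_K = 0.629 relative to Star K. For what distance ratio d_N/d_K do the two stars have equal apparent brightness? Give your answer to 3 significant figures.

0.793

Equal flux requires L_N/d_N² = L_K/d_K², so d_N/d_K = √(L_N/L_K)
= √(0.629) = 0.7931.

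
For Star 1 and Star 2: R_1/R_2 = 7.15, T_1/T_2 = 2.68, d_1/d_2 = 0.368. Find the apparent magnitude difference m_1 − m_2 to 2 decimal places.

-10.72

L_1/L_2 = (7.15)²(2.68)⁴ = 2637.
F_1/F_2 = (L_1/L_2)/(d_1/d_2)² = 2637/0.1354 = 1.947×10^4.
m_1 − m_2 = −2.5 log₁₀(1.947×10^4) = -10.72.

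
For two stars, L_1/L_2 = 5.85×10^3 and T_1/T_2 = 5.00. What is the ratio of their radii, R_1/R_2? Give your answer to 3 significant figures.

3.06

L ∝ R²T⁴ gives R ∝ √L / T², so
R_1/R_2 = √(5.85×10^3) / (5.00)² = 76.49 / 25.00 = 3.059.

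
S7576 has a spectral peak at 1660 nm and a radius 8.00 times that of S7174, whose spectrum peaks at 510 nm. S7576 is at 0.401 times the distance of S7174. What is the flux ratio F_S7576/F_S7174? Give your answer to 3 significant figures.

Wien's law: T_S7576/T_S7174 = λ_S7174/λ_S7576 = 510/1660 = 0.3072.
L_S7576/L_S7174 = (R_S7576/R_S7174)²(T_S7576/T_S7174)⁴ = (8.00)²(0.3072)⁴ = 0.5702.
F_S7576/F_S7174 = (L_S7576/L_S7174)/(d_S7576/d_S7174)² = 0.5702/(0.401)² = 3.546.

3.55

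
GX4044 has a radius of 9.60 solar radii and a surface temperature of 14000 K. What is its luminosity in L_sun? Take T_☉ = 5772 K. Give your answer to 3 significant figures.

L/L_☉ = (R/R_☉)² (T/T_☉)⁴ = (9.60)² × (14000/5772)⁴
       = 92.16 × (2.426)⁴ = 92.16 × 34.61 = 3190.

3.19×10^3 L_sun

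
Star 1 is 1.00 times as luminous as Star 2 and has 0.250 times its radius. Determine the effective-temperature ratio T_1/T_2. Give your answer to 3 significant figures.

L ∝ R²T⁴ gives T ∝ (L/R²)^(1/4), so
T_1/T_2 = (1.00 / 0.250²)^(1/4) = (16.00)^(1/4) = 2.000.

2.00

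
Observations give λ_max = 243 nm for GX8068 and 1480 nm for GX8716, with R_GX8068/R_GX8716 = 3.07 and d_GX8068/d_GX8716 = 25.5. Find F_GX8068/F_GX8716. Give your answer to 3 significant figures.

Wien's law: T_GX8068/T_GX8716 = λ_GX8716/λ_GX8068 = 1480/243 = 6.091.
L_GX8068/L_GX8716 = (R_GX8068/R_GX8716)²(T_GX8068/T_GX8716)⁴ = (3.07)²(6.091)⁴ = 1.297×10^4.
F_GX8068/F_GX8716 = (L_GX8068/L_GX8716)/(d_GX8068/d_GX8716)² = 1.297×10^4/(25.5)² = 19.94.

19.9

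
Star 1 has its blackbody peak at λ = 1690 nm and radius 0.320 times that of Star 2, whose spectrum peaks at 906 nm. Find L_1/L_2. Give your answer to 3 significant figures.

Wien's law gives T ∝ 1/λ_max, so T_1/T_2 = λ_2/λ_1 = 906/1690 = 0.5361.
Then L ∝ R²T⁴ gives L_1/L_2 = (0.320)² × (0.5361)⁴ = 0.1024 × 0.08260 = 0.008458.

0.00846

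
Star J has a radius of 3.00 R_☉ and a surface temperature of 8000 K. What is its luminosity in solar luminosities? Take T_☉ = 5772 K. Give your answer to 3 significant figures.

L/L_☉ = (R/R_☉)² (T/T_☉)⁴ = (3.00)² × (8000/5772)⁴
       = 9.000 × (1.386)⁴ = 9.000 × 3.690 = 33.21.

33.2 solar luminosities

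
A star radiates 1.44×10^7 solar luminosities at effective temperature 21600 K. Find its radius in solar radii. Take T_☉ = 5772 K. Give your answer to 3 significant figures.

271 solar radii

R/R_☉ = √(L/L_☉) / (T/T_☉)² = √(1.44×10^7) / (3.742)²
       = 3795 / 14.00 = 271.0.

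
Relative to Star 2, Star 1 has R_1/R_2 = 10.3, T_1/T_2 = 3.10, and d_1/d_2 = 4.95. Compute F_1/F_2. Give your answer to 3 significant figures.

L_1/L_2 = (R_1/R_2)²(T_1/T_2)⁴ = (10.3)² × (3.10)⁴ = 9798.
F_1/F_2 = (L_1/L_2)/(d_1/d_2)² = 9798 / (4.95)² = 399.9.

400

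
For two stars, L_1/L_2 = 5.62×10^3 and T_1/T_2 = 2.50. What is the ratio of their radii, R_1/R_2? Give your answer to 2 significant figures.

12

L ∝ R²T⁴ gives R ∝ √L / T², so
R_1/R_2 = √(5.62×10^3) / (2.50)² = 74.97 / 6.250 = 11.99.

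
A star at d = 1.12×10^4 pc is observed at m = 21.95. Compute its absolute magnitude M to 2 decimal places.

M = m − 5 log₁₀(d/10 pc) = 21.95 − 5 log₁₀(1.12×10^4/10)
  = 21.95 − 5 × 3.049 = 21.95 − 15.25 = 6.70.

6.70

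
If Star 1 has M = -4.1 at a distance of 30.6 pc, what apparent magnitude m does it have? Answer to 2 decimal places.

m = M + 5 log₁₀(d/10 pc) = -4.1 + 5 log₁₀(30.6/10)
  = -4.1 + 5 × 0.486 = -4.1 + 2.43 = -1.67.

-1.67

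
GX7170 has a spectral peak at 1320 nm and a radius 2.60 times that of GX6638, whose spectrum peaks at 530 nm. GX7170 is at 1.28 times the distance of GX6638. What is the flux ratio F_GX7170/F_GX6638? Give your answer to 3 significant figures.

Wien's law: T_GX7170/T_GX6638 = λ_GX6638/λ_GX7170 = 530/1320 = 0.4015.
L_GX7170/L_GX6638 = (R_GX7170/R_GX6638)²(T_GX7170/T_GX6638)⁴ = (2.60)²(0.4015)⁴ = 0.1757.
F_GX7170/F_GX6638 = (L_GX7170/L_GX6638)/(d_GX7170/d_GX6638)² = 0.1757/(1.28)² = 0.1072.

0.107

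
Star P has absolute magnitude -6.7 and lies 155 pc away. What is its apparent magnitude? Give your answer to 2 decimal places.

m = M + 5 log₁₀(d/10 pc) = -6.7 + 5 log₁₀(155/10)
  = -6.7 + 5 × 1.190 = -6.7 + 5.95 = -0.75.

-0.75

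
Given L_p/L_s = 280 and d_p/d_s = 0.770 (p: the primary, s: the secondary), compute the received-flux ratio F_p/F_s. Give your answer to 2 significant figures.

F = L/(4πd²), so F_p/F_s = (L_p/L_s) / (d_p/d_s)²
= 280 / (0.770)² = 280 / 0.5929 = 472.3.

4.7×10^2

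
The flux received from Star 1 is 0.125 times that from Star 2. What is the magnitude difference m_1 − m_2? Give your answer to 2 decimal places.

m_1 − m_2 = −2.5 log₁₀(F_1/F_2) = −2.5 log₁₀(0.125) = −2.5 × (-0.903) = 2.258.

2.26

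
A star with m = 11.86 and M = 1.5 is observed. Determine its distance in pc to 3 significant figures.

1.18×10^3 pc

m − M = 5 log₁₀(d/10 pc)
11.86 − (1.5) = 10.36 = 5 log₁₀(d/10)
d = 10 × 10^(10.36/5) = 10 × 10^2.072 = 1180 pc.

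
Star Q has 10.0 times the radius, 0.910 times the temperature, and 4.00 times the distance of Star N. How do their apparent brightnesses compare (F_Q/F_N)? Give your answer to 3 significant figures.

L_Q/L_N = (R_Q/R_N)²(T_Q/T_N)⁴ = (10.0)² × (0.910)⁴ = 68.57.
F_Q/F_N = (L_Q/L_N)/(d_Q/d_N)² = 68.57 / (4.00)² = 4.286.

4.29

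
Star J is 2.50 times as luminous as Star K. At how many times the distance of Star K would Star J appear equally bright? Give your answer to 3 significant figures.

Equal flux requires L_J/d_J² = L_K/d_K², so d_J/d_K = √(L_J/L_K)
= √(2.50) = 1.581.

1.58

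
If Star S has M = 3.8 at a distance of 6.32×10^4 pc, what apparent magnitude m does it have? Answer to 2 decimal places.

m = M + 5 log₁₀(d/10 pc) = 3.8 + 5 log₁₀(6.32×10^4/10)
  = 3.8 + 5 × 3.801 = 3.8 + 19.00 = 22.80.

22.80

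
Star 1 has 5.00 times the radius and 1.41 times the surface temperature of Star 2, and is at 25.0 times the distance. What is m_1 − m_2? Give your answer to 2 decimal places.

2.00

L_1/L_2 = (5.00)²(1.41)⁴ = 98.81.
F_1/F_2 = (L_1/L_2)/(d_1/d_2)² = 98.81/625.0 = 0.1581.
m_1 − m_2 = −2.5 log₁₀(0.1581) = 2.00.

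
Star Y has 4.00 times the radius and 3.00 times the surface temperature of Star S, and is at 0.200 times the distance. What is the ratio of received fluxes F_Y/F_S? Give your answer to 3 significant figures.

L_Y/L_S = (R_Y/R_S)²(T_Y/T_S)⁴ = (4.00)² × (3.00)⁴ = 1296.
F_Y/F_S = (L_Y/L_S)/(d_Y/d_S)² = 1296 / (0.200)² = 3.240×10^4.

3.24×10^4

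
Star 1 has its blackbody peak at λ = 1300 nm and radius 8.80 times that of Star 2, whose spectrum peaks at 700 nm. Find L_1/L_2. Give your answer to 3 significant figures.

6.51

Wien's law gives T ∝ 1/λ_max, so T_1/T_2 = λ_2/λ_1 = 700/1300 = 0.5385.
Then L ∝ R²T⁴ gives L_1/L_2 = (8.80)² × (0.5385)⁴ = 77.44 × 0.08407 = 6.510.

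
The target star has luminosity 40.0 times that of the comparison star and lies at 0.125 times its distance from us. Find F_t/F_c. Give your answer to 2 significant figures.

F = L/(4πd²), so F_t/F_c = (L_t/L_c) / (d_t/d_c)²
= 40.0 / (0.125)² = 40.0 / 0.01562 = 2560.

2.6×10^3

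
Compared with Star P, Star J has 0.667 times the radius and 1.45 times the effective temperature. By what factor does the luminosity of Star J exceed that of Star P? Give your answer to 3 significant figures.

1.97

From the Stefan–Boltzmann law, L ∝ R²T⁴, so
L_J/L_P = (R_J/R_P)² (T_J/T_P)⁴ = (0.667)² × (1.45)⁴ = 0.4449 × 4.421 = 1.967.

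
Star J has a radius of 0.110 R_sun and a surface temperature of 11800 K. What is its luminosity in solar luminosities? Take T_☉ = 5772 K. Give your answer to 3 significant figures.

0.211 solar luminosities

L/L_☉ = (R/R_☉)² (T/T_☉)⁴ = (0.110)² × (11800/5772)⁴
       = 0.01210 × (2.044)⁴ = 0.01210 × 17.47 = 0.2114.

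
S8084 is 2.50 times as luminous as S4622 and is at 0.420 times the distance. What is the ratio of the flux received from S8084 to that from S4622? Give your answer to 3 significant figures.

F = L/(4πd²), so F_S8084/F_S4622 = (L_S8084/L_S4622) / (d_S8084/d_S4622)²
= 2.50 / (0.420)² = 2.50 / 0.1764 = 14.17.

14.2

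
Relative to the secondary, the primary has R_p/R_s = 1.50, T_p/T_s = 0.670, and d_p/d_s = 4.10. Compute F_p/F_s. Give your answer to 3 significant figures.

0.0270

L_p/L_s = (R_p/R_s)²(T_p/T_s)⁴ = (1.50)² × (0.670)⁴ = 0.4534.
F_p/F_s = (L_p/L_s)/(d_p/d_s)² = 0.4534 / (4.10)² = 0.02697.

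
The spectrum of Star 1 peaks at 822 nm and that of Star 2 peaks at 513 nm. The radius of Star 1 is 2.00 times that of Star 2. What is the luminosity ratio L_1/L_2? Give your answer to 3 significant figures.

0.607

Wien's law gives T ∝ 1/λ_max, so T_1/T_2 = λ_2/λ_1 = 513/822 = 0.6241.
Then L ∝ R²T⁴ gives L_1/L_2 = (2.00)² × (0.6241)⁴ = 4.000 × 0.1517 = 0.6068.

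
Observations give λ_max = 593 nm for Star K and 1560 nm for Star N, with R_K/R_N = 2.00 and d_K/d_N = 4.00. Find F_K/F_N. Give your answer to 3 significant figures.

12.0

Wien's law: T_K/T_N = λ_N/λ_K = 1560/593 = 2.631.
L_K/L_N = (R_K/R_N)²(T_K/T_N)⁴ = (2.00)²(2.631)⁴ = 191.6.
F_K/F_N = (L_K/L_N)/(d_K/d_N)² = 191.6/(4.00)² = 11.97.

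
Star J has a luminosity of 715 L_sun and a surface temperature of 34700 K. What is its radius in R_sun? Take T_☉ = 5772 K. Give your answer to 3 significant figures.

R/R_☉ = √(L/L_☉) / (T/T_☉)² = √(715) / (6.012)²
       = 26.74 / 36.14 = 0.7399.

0.740 R_sun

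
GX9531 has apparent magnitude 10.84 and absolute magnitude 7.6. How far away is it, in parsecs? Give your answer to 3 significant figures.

m − M = 5 log₁₀(d/10 pc)
10.84 − (7.6) = 3.24 = 5 log₁₀(d/10)
d = 10 × 10^(3.24/5) = 10 × 10^0.648 = 44.46 pc.

44.5 pc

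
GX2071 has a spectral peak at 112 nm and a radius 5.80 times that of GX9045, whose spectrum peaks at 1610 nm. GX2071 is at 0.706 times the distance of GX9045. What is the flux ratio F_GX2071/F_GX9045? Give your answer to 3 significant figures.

Wien's law: T_GX2071/T_GX9045 = λ_GX9045/λ_GX2071 = 1610/112 = 14.38.
L_GX2071/L_GX9045 = (R_GX2071/R_GX9045)²(T_GX2071/T_GX9045)⁴ = (5.80)²(14.38)⁴ = 1.436×10^6.
F_GX2071/F_GX9045 = (L_GX2071/L_GX9045)/(d_GX2071/d_GX9045)² = 1.436×10^6/(0.706)² = 2.882×10^6.

2.88×10^6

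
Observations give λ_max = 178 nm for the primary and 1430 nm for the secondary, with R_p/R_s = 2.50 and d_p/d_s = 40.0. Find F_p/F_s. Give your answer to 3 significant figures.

Wien's law: T_p/T_s = λ_s/λ_p = 1430/178 = 8.034.
L_p/L_s = (R_p/R_s)²(T_p/T_s)⁴ = (2.50)²(8.034)⁴ = 2.603×10^4.
F_p/F_s = (L_p/L_s)/(d_p/d_s)² = 2.603×10^4/(40.0)² = 16.27.

16.3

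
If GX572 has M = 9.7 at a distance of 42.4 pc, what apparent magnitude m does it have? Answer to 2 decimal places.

12.84

m = M + 5 log₁₀(d/10 pc) = 9.7 + 5 log₁₀(42.4/10)
  = 9.7 + 5 × 0.627 = 9.7 + 3.14 = 12.84.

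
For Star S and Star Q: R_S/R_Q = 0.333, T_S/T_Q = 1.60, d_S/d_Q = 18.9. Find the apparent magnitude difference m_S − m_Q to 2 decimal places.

L_S/L_Q = (0.333)²(1.60)⁴ = 0.7267.
F_S/F_Q = (L_S/L_Q)/(d_S/d_Q)² = 0.7267/357.2 = 0.002034.
m_S − m_Q = −2.5 log₁₀(0.002034) = 6.73.

6.73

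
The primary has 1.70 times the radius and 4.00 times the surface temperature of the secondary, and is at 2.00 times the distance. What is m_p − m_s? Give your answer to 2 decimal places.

-5.67

L_p/L_s = (1.70)²(4.00)⁴ = 739.8.
F_p/F_s = (L_p/L_s)/(d_p/d_s)² = 739.8/4.000 = 185.0.
m_p − m_s = −2.5 log₁₀(185.0) = -5.67.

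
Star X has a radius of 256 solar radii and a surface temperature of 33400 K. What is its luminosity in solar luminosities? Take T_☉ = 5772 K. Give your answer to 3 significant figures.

L/L_☉ = (R/R_☉)² (T/T_☉)⁴ = (256)² × (33400/5772)⁴
       = 6.554×10^4 × (5.787)⁴ = 6.554×10^4 × 1121 = 7.348×10^7.

7.35×10^7 solar luminosities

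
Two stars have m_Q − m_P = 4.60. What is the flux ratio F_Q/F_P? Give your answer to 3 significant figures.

0.0145

F_Q/F_P = 10^(−(m_Q − m_P)/2.5) = 10^(-4.60/2.5) = 10^-1.840 = 0.01445.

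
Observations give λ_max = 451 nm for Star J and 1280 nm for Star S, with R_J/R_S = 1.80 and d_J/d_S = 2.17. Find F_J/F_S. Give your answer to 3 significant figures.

44.6

Wien's law: T_J/T_S = λ_S/λ_J = 1280/451 = 2.838.
L_J/L_S = (R_J/R_S)²(T_J/T_S)⁴ = (1.80)²(2.838)⁴ = 210.2.
F_J/F_S = (L_J/L_S)/(d_J/d_S)² = 210.2/(2.17)² = 44.64.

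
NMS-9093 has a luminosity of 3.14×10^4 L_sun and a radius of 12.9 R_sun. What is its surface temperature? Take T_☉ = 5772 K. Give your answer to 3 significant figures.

2.14×10^4 K

T/T_☉ = (L/L_☉)^(1/4) / (R/R_☉)^(1/2)
T = 5772 × (3.14×10^4)^(1/4) / √(12.9) = 5772 × 13.31 / 3.592 = 2.139×10^4 K.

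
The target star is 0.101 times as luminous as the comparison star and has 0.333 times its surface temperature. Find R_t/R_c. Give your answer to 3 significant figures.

2.87

L ∝ R²T⁴ gives R ∝ √L / T², so
R_t/R_c = √(0.101) / (0.333)² = 0.3178 / 0.1109 = 2.866.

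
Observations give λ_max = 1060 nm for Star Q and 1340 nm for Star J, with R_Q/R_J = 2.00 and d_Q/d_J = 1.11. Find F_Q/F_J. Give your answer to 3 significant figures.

Wien's law: T_Q/T_J = λ_J/λ_Q = 1340/1060 = 1.264.
L_Q/L_J = (R_Q/R_J)²(T_Q/T_J)⁴ = (2.00)²(1.264)⁴ = 10.22.
F_Q/F_J = (L_Q/L_J)/(d_Q/d_J)² = 10.22/(1.11)² = 8.291.

8.29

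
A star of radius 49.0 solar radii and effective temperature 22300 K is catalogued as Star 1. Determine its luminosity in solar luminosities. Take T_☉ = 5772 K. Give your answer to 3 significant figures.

L/L_☉ = (R/R_☉)² (T/T_☉)⁴ = (49.0)² × (22300/5772)⁴
       = 2401 × (3.863)⁴ = 2401 × 222.8 = 5.349×10^5.

5.35×10^5 solar luminosities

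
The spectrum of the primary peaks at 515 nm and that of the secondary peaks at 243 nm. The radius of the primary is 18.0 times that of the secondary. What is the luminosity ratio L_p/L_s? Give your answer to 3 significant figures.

Wien's law gives T ∝ 1/λ_max, so T_p/T_s = λ_s/λ_p = 243/515 = 0.4718.
Then L ∝ R²T⁴ gives L_p/L_s = (18.0)² × (0.4718)⁴ = 324.0 × 0.04957 = 16.06.

16.1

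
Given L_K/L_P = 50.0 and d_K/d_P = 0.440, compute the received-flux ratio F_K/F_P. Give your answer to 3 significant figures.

F = L/(4πd²), so F_K/F_P = (L_K/L_P) / (d_K/d_P)²
= 50.0 / (0.440)² = 50.0 / 0.1936 = 258.3.

258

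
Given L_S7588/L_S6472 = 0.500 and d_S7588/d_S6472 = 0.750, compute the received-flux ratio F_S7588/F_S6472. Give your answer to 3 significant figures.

F = L/(4πd²), so F_S7588/F_S6472 = (L_S7588/L_S6472) / (d_S7588/d_S6472)²
= 0.500 / (0.750)² = 0.500 / 0.5625 = 0.8889.

0.889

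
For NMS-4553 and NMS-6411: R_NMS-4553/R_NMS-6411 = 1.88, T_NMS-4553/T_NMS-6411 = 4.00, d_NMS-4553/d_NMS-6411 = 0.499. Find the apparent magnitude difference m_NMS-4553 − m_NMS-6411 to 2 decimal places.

-8.90

L_NMS-4553/L_NMS-6411 = (1.88)²(4.00)⁴ = 904.8.
F_NMS-4553/F_NMS-6411 = (L_NMS-4553/L_NMS-6411)/(d_NMS-4553/d_NMS-6411)² = 904.8/0.2490 = 3634.
m_NMS-4553 − m_NMS-6411 = −2.5 log₁₀(3634) = -8.90.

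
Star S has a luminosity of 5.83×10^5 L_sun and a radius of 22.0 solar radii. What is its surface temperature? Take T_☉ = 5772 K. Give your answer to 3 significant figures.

3.40×10^4 K

T/T_☉ = (L/L_☉)^(1/4) / (R/R_☉)^(1/2)
T = 5772 × (5.83×10^5)^(1/4) / √(22.0) = 5772 × 27.63 / 4.690 = 3.400×10^4 K.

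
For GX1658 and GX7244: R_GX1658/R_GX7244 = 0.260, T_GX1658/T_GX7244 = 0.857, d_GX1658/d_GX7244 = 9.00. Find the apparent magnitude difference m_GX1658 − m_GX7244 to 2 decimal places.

8.37

L_GX1658/L_GX7244 = (0.260)²(0.857)⁴ = 0.03646.
F_GX1658/F_GX7244 = (L_GX1658/L_GX7244)/(d_GX1658/d_GX7244)² = 0.03646/81.00 = 4.502×10^-4.
m_GX1658 − m_GX7244 = −2.5 log₁₀(4.502×10^-4) = 8.37.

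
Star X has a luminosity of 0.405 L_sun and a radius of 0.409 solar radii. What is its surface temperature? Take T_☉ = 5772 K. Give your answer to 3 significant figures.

T/T_☉ = (L/L_☉)^(1/4) / (R/R_☉)^(1/2)
T = 5772 × (0.405)^(1/4) / √(0.409) = 5772 × 0.7977 / 0.6395 = 7200 K.

7.20×10^3 K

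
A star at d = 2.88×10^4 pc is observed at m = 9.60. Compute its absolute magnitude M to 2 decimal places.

-7.70

M = m − 5 log₁₀(d/10 pc) = 9.60 − 5 log₁₀(2.88×10^4/10)
  = 9.60 − 5 × 3.459 = 9.60 − 17.30 = -7.70.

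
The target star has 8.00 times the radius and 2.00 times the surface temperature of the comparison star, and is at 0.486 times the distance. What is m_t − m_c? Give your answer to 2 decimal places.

L_t/L_c = (8.00)²(2.00)⁴ = 1024.
F_t/F_c = (L_t/L_c)/(d_t/d_c)² = 1024/0.2362 = 4335.
m_t − m_c = −2.5 log₁₀(4335) = -9.09.

-9.09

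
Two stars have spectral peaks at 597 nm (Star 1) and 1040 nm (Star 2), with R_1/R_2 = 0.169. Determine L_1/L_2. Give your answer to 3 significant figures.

0.263

Wien's law gives T ∝ 1/λ_max, so T_1/T_2 = λ_2/λ_1 = 1040/597 = 1.742.
Then L ∝ R²T⁴ gives L_1/L_2 = (0.169)² × (1.742)⁴ = 0.02856 × 9.209 = 0.2630.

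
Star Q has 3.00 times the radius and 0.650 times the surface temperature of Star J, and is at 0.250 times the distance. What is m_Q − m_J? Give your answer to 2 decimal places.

-3.53

L_Q/L_J = (3.00)²(0.650)⁴ = 1.607.
F_Q/F_J = (L_Q/L_J)/(d_Q/d_J)² = 1.607/0.06250 = 25.70.
m_Q − m_J = −2.5 log₁₀(25.70) = -3.53.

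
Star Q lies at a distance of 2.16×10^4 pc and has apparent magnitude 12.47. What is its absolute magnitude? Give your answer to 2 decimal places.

M = m − 5 log₁₀(d/10 pc) = 12.47 − 5 log₁₀(2.16×10^4/10)
  = 12.47 − 5 × 3.334 = 12.47 − 16.67 = -4.20.

-4.20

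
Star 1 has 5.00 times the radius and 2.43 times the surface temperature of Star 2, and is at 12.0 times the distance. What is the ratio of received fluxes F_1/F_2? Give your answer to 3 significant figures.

6.05

L_1/L_2 = (R_1/R_2)²(T_1/T_2)⁴ = (5.00)² × (2.43)⁴ = 871.7.
F_1/F_2 = (L_1/L_2)/(d_1/d_2)² = 871.7 / (12.0)² = 6.053.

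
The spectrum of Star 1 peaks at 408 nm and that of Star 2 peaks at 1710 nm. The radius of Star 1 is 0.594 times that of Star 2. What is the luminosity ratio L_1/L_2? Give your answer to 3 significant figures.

109

Wien's law gives T ∝ 1/λ_max, so T_1/T_2 = λ_2/λ_1 = 1710/408 = 4.191.
Then L ∝ R²T⁴ gives L_1/L_2 = (0.594)² × (4.191)⁴ = 0.3528 × 308.6 = 108.9.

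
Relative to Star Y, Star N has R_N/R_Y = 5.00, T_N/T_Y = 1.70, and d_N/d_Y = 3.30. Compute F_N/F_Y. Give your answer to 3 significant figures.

L_N/L_Y = (R_N/R_Y)²(T_N/T_Y)⁴ = (5.00)² × (1.70)⁴ = 208.8.
F_N/F_Y = (L_N/L_Y)/(d_N/d_Y)² = 208.8 / (3.30)² = 19.17.

19.2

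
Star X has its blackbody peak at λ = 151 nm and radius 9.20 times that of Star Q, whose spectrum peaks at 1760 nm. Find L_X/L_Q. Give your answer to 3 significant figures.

1.56×10^6

Wien's law gives T ∝ 1/λ_max, so T_X/T_Q = λ_Q/λ_X = 1760/151 = 11.66.
Then L ∝ R²T⁴ gives L_X/L_Q = (9.20)² × (11.66)⁴ = 84.64 × 1.846×10^4 = 1.562×10^6.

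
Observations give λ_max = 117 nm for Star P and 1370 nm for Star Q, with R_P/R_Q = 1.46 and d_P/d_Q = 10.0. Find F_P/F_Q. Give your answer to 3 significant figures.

401

Wien's law: T_P/T_Q = λ_Q/λ_P = 1370/117 = 11.71.
L_P/L_Q = (R_P/R_Q)²(T_P/T_Q)⁴ = (1.46)²(11.71)⁴ = 4.007×10^4.
F_P/F_Q = (L_P/L_Q)/(d_P/d_Q)² = 4.007×10^4/(10.0)² = 400.7.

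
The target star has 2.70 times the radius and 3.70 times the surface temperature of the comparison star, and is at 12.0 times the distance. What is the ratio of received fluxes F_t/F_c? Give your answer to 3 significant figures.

L_t/L_c = (R_t/R_c)²(T_t/T_c)⁴ = (2.70)² × (3.70)⁴ = 1366.
F_t/F_c = (L_t/L_c)/(d_t/d_c)² = 1366 / (12.0)² = 9.488.

9.49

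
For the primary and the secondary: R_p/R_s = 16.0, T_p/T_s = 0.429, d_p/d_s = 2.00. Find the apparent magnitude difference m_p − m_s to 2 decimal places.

-0.84

L_p/L_s = (16.0)²(0.429)⁴ = 8.671.
F_p/F_s = (L_p/L_s)/(d_p/d_s)² = 8.671/4.000 = 2.168.
m_p − m_s = −2.5 log₁₀(2.168) = -0.84.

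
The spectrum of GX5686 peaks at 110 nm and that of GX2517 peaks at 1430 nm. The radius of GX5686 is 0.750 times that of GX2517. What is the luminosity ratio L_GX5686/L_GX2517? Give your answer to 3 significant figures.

Wien's law gives T ∝ 1/λ_max, so T_GX5686/T_GX2517 = λ_GX2517/λ_GX5686 = 1430/110 = 13.00.
Then L ∝ R²T⁴ gives L_GX5686/L_GX2517 = (0.750)² × (13.00)⁴ = 0.5625 × 2.856×10^4 = 1.607×10^4.

1.61×10^4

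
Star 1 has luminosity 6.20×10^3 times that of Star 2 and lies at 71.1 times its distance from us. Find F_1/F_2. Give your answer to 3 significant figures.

F = L/(4πd²), so F_1/F_2 = (L_1/L_2) / (d_1/d_2)²
= 6.20×10^3 / (71.1)² = 6.20×10^3 / 5055 = 1.226.

1.23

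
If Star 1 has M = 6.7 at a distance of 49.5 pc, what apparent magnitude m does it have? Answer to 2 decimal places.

m = M + 5 log₁₀(d/10 pc) = 6.7 + 5 log₁₀(49.5/10)
  = 6.7 + 5 × 0.695 = 6.7 + 3.47 = 10.17.

10.17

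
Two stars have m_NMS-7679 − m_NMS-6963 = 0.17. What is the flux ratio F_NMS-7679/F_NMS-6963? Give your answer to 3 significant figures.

0.855

F_NMS-7679/F_NMS-6963 = 10^(−(m_NMS-7679 − m_NMS-6963)/2.5) = 10^(-0.17/2.5) = 10^-0.068 = 0.8551.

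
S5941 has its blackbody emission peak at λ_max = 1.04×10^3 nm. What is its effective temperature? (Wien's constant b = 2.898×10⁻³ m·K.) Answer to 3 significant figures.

2.79×10^3 K

T = b/λ_max = 2.898×10⁻³ / (1.04×10^3×10⁻⁹) = 2787 K.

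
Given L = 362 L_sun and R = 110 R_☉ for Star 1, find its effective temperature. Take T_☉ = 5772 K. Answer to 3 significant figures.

2.40×10^3 K

T/T_☉ = (L/L_☉)^(1/4) / (R/R_☉)^(1/2)
T = 5772 × (362)^(1/4) / √(110) = 5772 × 4.362 / 10.49 = 2401 K.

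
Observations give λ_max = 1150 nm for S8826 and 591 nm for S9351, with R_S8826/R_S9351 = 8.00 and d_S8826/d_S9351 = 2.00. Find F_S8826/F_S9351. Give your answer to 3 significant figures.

Wien's law: T_S8826/T_S9351 = λ_S9351/λ_S8826 = 591/1150 = 0.5139.
L_S8826/L_S9351 = (R_S8826/R_S9351)²(T_S8826/T_S9351)⁴ = (8.00)²(0.5139)⁴ = 4.464.
F_S8826/F_S9351 = (L_S8826/L_S9351)/(d_S8826/d_S9351)² = 4.464/(2.00)² = 1.116.

1.12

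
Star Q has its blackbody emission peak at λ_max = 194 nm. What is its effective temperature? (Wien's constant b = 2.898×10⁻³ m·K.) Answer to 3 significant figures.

1.49×10^4 K

T = b/λ_max = 2.898×10⁻³ / (194×10⁻⁹) = 1.494×10^4 K.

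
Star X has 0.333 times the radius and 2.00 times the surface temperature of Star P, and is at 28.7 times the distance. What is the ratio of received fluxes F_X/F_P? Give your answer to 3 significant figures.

0.00215

L_X/L_P = (R_X/R_P)²(T_X/T_P)⁴ = (0.333)² × (2.00)⁴ = 1.774.
F_X/F_P = (L_X/L_P)/(d_X/d_P)² = 1.774 / (28.7)² = 0.002154.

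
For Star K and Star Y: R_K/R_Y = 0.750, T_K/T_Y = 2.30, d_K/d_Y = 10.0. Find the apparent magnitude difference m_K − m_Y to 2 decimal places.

L_K/L_Y = (0.750)²(2.30)⁴ = 15.74.
F_K/F_Y = (L_K/L_Y)/(d_K/d_Y)² = 15.74/100.0 = 0.1574.
m_K − m_Y = −2.5 log₁₀(0.1574) = 2.01.

2.01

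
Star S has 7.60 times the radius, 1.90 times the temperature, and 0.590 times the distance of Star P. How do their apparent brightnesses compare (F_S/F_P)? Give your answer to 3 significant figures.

L_S/L_P = (R_S/R_P)²(T_S/T_P)⁴ = (7.60)² × (1.90)⁴ = 752.7.
F_S/F_P = (L_S/L_P)/(d_S/d_P)² = 752.7 / (0.590)² = 2162.

2.16×10^3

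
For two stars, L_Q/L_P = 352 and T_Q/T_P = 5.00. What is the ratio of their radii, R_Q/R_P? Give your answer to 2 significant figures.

L ∝ R²T⁴ gives R ∝ √L / T², so
R_Q/R_P = √(352) / (5.00)² = 18.76 / 25.00 = 0.7505.

0.75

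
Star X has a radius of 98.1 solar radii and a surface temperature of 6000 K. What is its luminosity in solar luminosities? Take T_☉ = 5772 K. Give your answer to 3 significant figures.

L/L_☉ = (R/R_☉)² (T/T_☉)⁴ = (98.1)² × (6000/5772)⁴
       = 9624 × (1.040)⁴ = 9624 × 1.168 = 1.124×10^4.

1.12×10^4 solar luminosities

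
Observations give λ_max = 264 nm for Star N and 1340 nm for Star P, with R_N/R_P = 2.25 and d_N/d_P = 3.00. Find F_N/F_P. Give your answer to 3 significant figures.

373

Wien's law: T_N/T_P = λ_P/λ_N = 1340/264 = 5.076.
L_N/L_P = (R_N/R_P)²(T_N/T_P)⁴ = (2.25)²(5.076)⁴ = 3360.
F_N/F_P = (L_N/L_P)/(d_N/d_P)² = 3360/(3.00)² = 373.4.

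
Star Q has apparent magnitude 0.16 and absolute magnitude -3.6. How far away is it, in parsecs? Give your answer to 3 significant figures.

56.5 pc

m − M = 5 log₁₀(d/10 pc)
0.16 − (-3.6) = 3.76 = 5 log₁₀(d/10)
d = 10 × 10^(3.76/5) = 10 × 10^0.752 = 56.49 pc.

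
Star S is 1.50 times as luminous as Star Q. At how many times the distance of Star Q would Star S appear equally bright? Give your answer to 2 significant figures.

Equal flux requires L_S/d_S² = L_Q/d_Q², so d_S/d_Q = √(L_S/L_Q)
= √(1.50) = 1.225.

1.2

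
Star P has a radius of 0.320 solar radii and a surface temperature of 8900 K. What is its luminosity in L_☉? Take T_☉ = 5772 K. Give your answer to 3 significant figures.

L/L_☉ = (R/R_☉)² (T/T_☉)⁴ = (0.320)² × (8900/5772)⁴
       = 0.1024 × (1.542)⁴ = 0.1024 × 5.653 = 0.5788.

0.579 L_☉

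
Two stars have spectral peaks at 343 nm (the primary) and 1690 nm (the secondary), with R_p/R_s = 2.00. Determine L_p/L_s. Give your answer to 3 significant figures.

Wien's law gives T ∝ 1/λ_max, so T_p/T_s = λ_s/λ_p = 1690/343 = 4.927.
Then L ∝ R²T⁴ gives L_p/L_s = (2.00)² × (4.927)⁴ = 4.000 × 589.3 = 2357.

2.36×10^3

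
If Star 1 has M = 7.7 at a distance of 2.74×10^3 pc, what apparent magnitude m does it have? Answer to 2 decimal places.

19.89

m = M + 5 log₁₀(d/10 pc) = 7.7 + 5 log₁₀(2.74×10^3/10)
  = 7.7 + 5 × 2.438 = 7.7 + 12.19 = 19.89.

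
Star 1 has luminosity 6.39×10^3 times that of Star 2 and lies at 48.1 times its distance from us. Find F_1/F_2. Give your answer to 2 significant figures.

F = L/(4πd²), so F_1/F_2 = (L_1/L_2) / (d_1/d_2)²
= 6.39×10^3 / (48.1)² = 6.39×10^3 / 2314 = 2.762.

2.8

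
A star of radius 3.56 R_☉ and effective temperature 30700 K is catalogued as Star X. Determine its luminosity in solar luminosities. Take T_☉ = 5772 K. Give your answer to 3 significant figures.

L/L_☉ = (R/R_☉)² (T/T_☉)⁴ = (3.56)² × (30700/5772)⁴
       = 12.67 × (5.319)⁴ = 12.67 × 800.3 = 1.014×10^4.

1.01×10^4 solar luminosities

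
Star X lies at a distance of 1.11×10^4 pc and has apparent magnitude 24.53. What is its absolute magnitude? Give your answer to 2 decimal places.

9.30

M = m − 5 log₁₀(d/10 pc) = 24.53 − 5 log₁₀(1.11×10^4/10)
  = 24.53 − 5 × 3.045 = 24.53 − 15.23 = 9.30.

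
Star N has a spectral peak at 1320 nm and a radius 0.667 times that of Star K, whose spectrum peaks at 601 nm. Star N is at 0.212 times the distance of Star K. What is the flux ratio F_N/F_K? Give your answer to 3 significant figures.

0.425

Wien's law: T_N/T_K = λ_K/λ_N = 601/1320 = 0.4553.
L_N/L_K = (R_N/R_K)²(T_N/T_K)⁴ = (0.667)²(0.4553)⁴ = 0.01912.
F_N/F_K = (L_N/L_K)/(d_N/d_K)² = 0.01912/(0.212)² = 0.4254.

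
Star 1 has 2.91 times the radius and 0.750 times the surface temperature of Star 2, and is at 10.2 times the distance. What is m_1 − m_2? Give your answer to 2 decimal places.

3.97

L_1/L_2 = (2.91)²(0.750)⁴ = 2.679.
F_1/F_2 = (L_1/L_2)/(d_1/d_2)² = 2.679/104.0 = 0.02575.
m_1 − m_2 = −2.5 log₁₀(0.02575) = 3.97.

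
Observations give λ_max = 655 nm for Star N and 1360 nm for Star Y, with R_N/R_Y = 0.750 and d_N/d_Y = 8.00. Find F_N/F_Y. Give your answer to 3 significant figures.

0.163

Wien's law: T_N/T_Y = λ_Y/λ_N = 1360/655 = 2.076.
L_N/L_Y = (R_N/R_Y)²(T_N/T_Y)⁴ = (0.750)²(2.076)⁴ = 10.45.
F_N/F_Y = (L_N/L_Y)/(d_N/d_Y)² = 10.45/(8.00)² = 0.1634.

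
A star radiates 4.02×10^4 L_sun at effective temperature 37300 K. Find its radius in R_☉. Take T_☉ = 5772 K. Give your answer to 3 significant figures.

R/R_☉ = √(L/L_☉) / (T/T_☉)² = √(4.02×10^4) / (6.462)²
       = 200.5 / 41.76 = 4.801.

4.80 R_☉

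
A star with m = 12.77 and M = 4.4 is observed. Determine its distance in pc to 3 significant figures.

472 pc

m − M = 5 log₁₀(d/10 pc)
12.77 − (4.4) = 8.37 = 5 log₁₀(d/10)
d = 10 × 10^(8.37/5) = 10 × 10^1.674 = 472.1 pc.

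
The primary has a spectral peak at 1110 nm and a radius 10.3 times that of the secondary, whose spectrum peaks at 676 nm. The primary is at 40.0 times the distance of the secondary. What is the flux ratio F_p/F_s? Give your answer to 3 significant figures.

0.00912

Wien's law: T_p/T_s = λ_s/λ_p = 676/1110 = 0.6090.
L_p/L_s = (R_p/R_s)²(T_p/T_s)⁴ = (10.3)²(0.6090)⁴ = 14.59.
F_p/F_s = (L_p/L_s)/(d_p/d_s)² = 14.59/(40.0)² = 0.009121.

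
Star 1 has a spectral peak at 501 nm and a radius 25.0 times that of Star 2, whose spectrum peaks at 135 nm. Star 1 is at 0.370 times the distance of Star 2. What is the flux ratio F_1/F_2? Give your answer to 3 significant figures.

Wien's law: T_1/T_2 = λ_2/λ_1 = 135/501 = 0.2695.
L_1/L_2 = (R_1/R_2)²(T_1/T_2)⁴ = (25.0)²(0.2695)⁴ = 3.295.
F_1/F_2 = (L_1/L_2)/(d_1/d_2)² = 3.295/(0.370)² = 24.07.

24.1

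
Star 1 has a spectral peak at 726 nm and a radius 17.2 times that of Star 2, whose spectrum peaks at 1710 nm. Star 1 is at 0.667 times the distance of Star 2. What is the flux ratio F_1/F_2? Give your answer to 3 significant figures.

2.05×10^4

Wien's law: T_1/T_2 = λ_2/λ_1 = 1710/726 = 2.355.
L_1/L_2 = (R_1/R_2)²(T_1/T_2)⁴ = (17.2)²(2.355)⁴ = 9105.
F_1/F_2 = (L_1/L_2)/(d_1/d_2)² = 9105/(0.667)² = 2.047×10^4.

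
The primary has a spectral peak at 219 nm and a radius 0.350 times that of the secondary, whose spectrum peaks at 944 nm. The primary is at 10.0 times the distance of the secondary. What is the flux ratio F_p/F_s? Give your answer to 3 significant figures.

Wien's law: T_p/T_s = λ_s/λ_p = 944/219 = 4.311.
L_p/L_s = (R_p/R_s)²(T_p/T_s)⁴ = (0.350)²(4.311)⁴ = 42.29.
F_p/F_s = (L_p/L_s)/(d_p/d_s)² = 42.29/(10.0)² = 0.4229.

0.423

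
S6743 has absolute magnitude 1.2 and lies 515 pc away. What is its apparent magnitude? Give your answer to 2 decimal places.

9.76

m = M + 5 log₁₀(d/10 pc) = 1.2 + 5 log₁₀(515/10)
  = 1.2 + 5 × 1.712 = 1.2 + 8.56 = 9.76.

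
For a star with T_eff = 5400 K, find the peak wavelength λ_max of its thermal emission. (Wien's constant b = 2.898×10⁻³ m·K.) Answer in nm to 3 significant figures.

λ_max = b/T = 2.898×10⁻³ / 5400 = 5.37×10^-7 m = 536.7 nm.

537 nm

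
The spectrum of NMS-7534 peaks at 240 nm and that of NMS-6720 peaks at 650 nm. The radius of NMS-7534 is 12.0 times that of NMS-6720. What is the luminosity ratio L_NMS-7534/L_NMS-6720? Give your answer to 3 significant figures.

7.75×10^3

Wien's law gives T ∝ 1/λ_max, so T_NMS-7534/T_NMS-6720 = λ_NMS-6720/λ_NMS-7534 = 650/240 = 2.708.
Then L ∝ R²T⁴ gives L_NMS-7534/L_NMS-6720 = (12.0)² × (2.708)⁴ = 144.0 × 53.80 = 7748.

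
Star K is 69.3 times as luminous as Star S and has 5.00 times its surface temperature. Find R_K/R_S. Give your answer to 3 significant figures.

0.333

L ∝ R²T⁴ gives R ∝ √L / T², so
R_K/R_S = √(69.3) / (5.00)² = 8.325 / 25.00 = 0.3330.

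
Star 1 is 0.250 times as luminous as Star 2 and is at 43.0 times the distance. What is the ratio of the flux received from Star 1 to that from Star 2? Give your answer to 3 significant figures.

1.35×10^-4

F = L/(4πd²), so F_1/F_2 = (L_1/L_2) / (d_1/d_2)²
= 0.250 / (43.0)² = 0.250 / 1849 = 1.352×10^-4.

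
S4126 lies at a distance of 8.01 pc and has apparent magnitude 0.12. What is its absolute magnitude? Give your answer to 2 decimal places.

M = m − 5 log₁₀(d/10 pc) = 0.12 − 5 log₁₀(8.01/10)
  = 0.12 − 5 × -0.096 = 0.12 − -0.48 = 0.60.

0.60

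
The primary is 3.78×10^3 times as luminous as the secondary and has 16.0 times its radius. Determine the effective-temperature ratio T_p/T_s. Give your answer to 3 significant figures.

1.96

L ∝ R²T⁴ gives T ∝ (L/R²)^(1/4), so
T_p/T_s = (3.78×10^3 / 16.0²)^(1/4) = (14.77)^(1/4) = 1.960.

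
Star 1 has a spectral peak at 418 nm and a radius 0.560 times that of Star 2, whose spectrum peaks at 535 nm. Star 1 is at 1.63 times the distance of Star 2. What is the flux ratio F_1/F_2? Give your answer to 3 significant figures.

0.317

Wien's law: T_1/T_2 = λ_2/λ_1 = 535/418 = 1.280.
L_1/L_2 = (R_1/R_2)²(T_1/T_2)⁴ = (0.560)²(1.280)⁴ = 0.8416.
F_1/F_2 = (L_1/L_2)/(d_1/d_2)² = 0.8416/(1.63)² = 0.3167.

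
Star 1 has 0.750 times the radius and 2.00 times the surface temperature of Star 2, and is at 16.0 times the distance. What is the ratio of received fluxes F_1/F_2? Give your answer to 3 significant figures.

0.0352

L_1/L_2 = (R_1/R_2)²(T_1/T_2)⁴ = (0.750)² × (2.00)⁴ = 9.000.
F_1/F_2 = (L_1/L_2)/(d_1/d_2)² = 9.000 / (16.0)² = 0.03516.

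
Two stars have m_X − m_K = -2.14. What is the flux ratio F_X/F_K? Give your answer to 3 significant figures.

F_X/F_K = 10^(−(m_X − m_K)/2.5) = 10^(2.14/2.5) = 10^0.856 = 7.178.

7.18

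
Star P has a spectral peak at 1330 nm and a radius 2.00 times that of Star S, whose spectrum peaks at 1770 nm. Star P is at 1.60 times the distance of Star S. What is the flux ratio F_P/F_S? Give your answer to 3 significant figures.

Wien's law: T_P/T_S = λ_S/λ_P = 1770/1330 = 1.331.
L_P/L_S = (R_P/R_S)²(T_P/T_S)⁴ = (2.00)²(1.331)⁴ = 12.55.
F_P/F_S = (L_P/L_S)/(d_P/d_S)² = 12.55/(1.60)² = 4.901.

4.90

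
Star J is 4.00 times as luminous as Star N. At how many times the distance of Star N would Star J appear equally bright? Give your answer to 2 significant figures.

Equal flux requires L_J/d_J² = L_N/d_N², so d_J/d_N = √(L_J/L_N)
= √(4.00) = 2.000.

2.0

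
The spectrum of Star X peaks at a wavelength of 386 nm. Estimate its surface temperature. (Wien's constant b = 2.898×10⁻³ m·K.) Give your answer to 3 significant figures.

7.51×10^3 K

T = b/λ_max = 2.898×10⁻³ / (386×10⁻⁹) = 7508 K.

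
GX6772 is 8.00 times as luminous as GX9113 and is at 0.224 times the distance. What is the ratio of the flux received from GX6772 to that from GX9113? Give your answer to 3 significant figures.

F = L/(4πd²), so F_GX6772/F_GX9113 = (L_GX6772/L_GX9113) / (d_GX6772/d_GX9113)²
= 8.00 / (0.224)² = 8.00 / 0.05018 = 159.4.

159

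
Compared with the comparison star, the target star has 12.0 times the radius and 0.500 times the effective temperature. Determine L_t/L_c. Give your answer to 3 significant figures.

From the Stefan–Boltzmann law, L ∝ R²T⁴, so
L_t/L_c = (R_t/R_c)² (T_t/T_c)⁴ = (12.0)² × (0.500)⁴ = 144.0 × 0.06250 = 9.000.

9.00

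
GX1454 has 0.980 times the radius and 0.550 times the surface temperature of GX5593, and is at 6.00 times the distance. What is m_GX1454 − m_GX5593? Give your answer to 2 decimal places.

L_GX1454/L_GX5593 = (0.980)²(0.550)⁴ = 0.08788.
F_GX1454/F_GX5593 = (L_GX1454/L_GX5593)/(d_GX1454/d_GX5593)² = 0.08788/36.00 = 0.002441.
m_GX1454 − m_GX5593 = −2.5 log₁₀(0.002441) = 6.53.

6.53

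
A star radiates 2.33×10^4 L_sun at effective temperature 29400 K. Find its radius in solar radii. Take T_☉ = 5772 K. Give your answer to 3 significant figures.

R/R_☉ = √(L/L_☉) / (T/T_☉)² = √(2.33×10^4) / (5.094)²
       = 152.6 / 25.94 = 5.884.

5.88 solar radii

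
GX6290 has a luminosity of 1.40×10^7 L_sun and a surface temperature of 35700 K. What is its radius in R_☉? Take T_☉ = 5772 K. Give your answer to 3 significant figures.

R/R_☉ = √(L/L_☉) / (T/T_☉)² = √(1.40×10^7) / (6.185)²
       = 3742 / 38.25 = 97.81.

97.8 R_☉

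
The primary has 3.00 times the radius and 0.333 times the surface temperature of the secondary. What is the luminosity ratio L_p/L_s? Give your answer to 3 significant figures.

From the Stefan–Boltzmann law, L ∝ R²T⁴, so
L_p/L_s = (R_p/R_s)² (T_p/T_s)⁴ = (3.00)² × (0.333)⁴ = 9.000 × 0.01230 = 0.1107.

0.111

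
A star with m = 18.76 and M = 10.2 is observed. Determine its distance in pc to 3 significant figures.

m − M = 5 log₁₀(d/10 pc)
18.76 − (10.2) = 8.56 = 5 log₁₀(d/10)
d = 10 × 10^(8.56/5) = 10 × 10^1.712 = 515.2 pc.

515 pc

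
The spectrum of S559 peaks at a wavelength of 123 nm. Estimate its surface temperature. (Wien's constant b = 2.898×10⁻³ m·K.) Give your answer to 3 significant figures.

2.36×10^4 K

T = b/λ_max = 2.898×10⁻³ / (123×10⁻⁹) = 2.356×10^4 K.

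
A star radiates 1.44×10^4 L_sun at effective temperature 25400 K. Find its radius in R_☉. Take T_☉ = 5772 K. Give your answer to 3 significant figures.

R/R_☉ = √(L/L_☉) / (T/T_☉)² = √(1.44×10^4) / (4.401)²
       = 120.0 / 19.36 = 6.197.

6.20 R_☉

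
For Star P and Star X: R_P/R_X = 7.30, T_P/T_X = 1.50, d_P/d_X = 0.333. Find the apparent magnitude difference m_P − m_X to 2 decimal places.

L_P/L_X = (7.30)²(1.50)⁴ = 269.8.
F_P/F_X = (L_P/L_X)/(d_P/d_X)² = 269.8/0.1109 = 2433.
m_P − m_X = −2.5 log₁₀(2433) = -8.47.

-8.47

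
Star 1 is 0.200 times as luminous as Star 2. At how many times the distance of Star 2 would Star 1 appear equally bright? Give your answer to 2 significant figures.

0.45

Equal flux requires L_1/d_1² = L_2/d_2², so d_1/d_2 = √(L_1/L_2)
= √(0.200) = 0.4472.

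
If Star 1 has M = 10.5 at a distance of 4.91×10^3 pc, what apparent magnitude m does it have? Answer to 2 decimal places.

m = M + 5 log₁₀(d/10 pc) = 10.5 + 5 log₁₀(4.91×10^3/10)
  = 10.5 + 5 × 2.691 = 10.5 + 13.46 = 23.96.

23.96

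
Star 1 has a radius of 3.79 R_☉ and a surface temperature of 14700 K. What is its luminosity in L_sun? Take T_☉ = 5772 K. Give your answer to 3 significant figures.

L/L_☉ = (R/R_☉)² (T/T_☉)⁴ = (3.79)² × (14700/5772)⁴
       = 14.36 × (2.547)⁴ = 14.36 × 42.07 = 604.3.

604 L_sun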